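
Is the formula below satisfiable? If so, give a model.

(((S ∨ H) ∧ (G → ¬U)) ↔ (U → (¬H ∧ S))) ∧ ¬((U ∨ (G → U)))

G = True; H = True; S = False; U = False

  ((S ∨ H) ∧ (G → ¬U)) ↔ (U → (¬H ∧ S)) = True
    (S ∨ H) ∧ (G → ¬U) = True
      S ∨ H = True
      G → ¬U = True
        ¬U = True
    U → (¬H ∧ S) = True
      ¬H ∧ S = False
        ¬H = False
  ¬((U ∨ (G → U))) = True
    U ∨ (G → U) = False
      G → U = False
Both conjuncts True, so the formula holds.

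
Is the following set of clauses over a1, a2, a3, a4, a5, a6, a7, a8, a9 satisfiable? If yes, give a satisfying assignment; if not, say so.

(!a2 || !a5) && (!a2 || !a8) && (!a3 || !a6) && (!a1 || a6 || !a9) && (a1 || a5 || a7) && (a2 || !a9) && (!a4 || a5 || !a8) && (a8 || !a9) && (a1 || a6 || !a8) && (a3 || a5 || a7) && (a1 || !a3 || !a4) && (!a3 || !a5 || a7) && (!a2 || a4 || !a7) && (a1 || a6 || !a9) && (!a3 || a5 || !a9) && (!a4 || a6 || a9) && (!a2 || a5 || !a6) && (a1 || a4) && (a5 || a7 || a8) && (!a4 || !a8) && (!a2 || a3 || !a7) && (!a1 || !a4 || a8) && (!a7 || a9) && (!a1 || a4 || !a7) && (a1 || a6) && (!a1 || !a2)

a1 = False, a2 = False, a3 = False, a4 = True, a5 = True, a6 = True, a7 = False, a8 = False, a9 = False

Set a1 = False.
  then (a1 || a4) forces a4 = True.
  then (!a4 || !a8) forces a8 = False.
  then (a1 || a6) forces a6 = True.
  then (!a3 || !a6) forces a3 = False.
  then (a8 || !a9) forces a9 = False.
  then (!a7 || a9) forces a7 = False.
  then (a1 || a5 || a7) forces a5 = True.
  then (!a2 || !a5) forces a2 = False.
All clauses satisfied.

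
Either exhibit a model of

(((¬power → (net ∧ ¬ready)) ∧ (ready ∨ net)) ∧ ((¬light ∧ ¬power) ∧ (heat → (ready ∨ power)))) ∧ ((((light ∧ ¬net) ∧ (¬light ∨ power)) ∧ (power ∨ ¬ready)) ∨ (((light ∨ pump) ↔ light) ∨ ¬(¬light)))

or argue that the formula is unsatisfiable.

heat = False, ready = False, light = False, net = True, pump = False, power = False

  ((¬power → (net ∧ ¬ready)) ∧ (ready ∨ net)) ∧ ((¬light ∧ ¬power) ∧ (heat → (ready ∨ power))) = True
    (¬power → (net ∧ ¬ready)) ∧ (ready ∨ net) = True
      ¬power → (net ∧ ¬ready) = True
        ¬power = True
        net ∧ ¬ready = True
          ¬ready = True
      ready ∨ net = True
    (¬light ∧ ¬power) ∧ (heat → (ready ∨ power)) = True
      ¬light ∧ ¬power = True
        ¬light = True
        ¬power = True
      heat → (ready ∨ power) = True
        ready ∨ power = False
  (((light ∧ ¬net) ∧ (¬light ∨ power)) ∧ (power ∨ ¬ready)) ∨ (((light ∨ pump) ↔ light) ∨ ¬(¬light)) = True
    ((light ∧ ¬net) ∧ (¬light ∨ power)) ∧ (power ∨ ¬ready) = False
      (light ∧ ¬net) ∧ (¬light ∨ power) = False
        light ∧ ¬net = False
          ¬net = False
        ¬light ∨ power = True
          ¬light = True
      power ∨ ¬ready = True
        ¬ready = True
    ((light ∨ pump) ↔ light) ∨ ¬(¬light) = True
      (light ∨ pump) ↔ light = True
        light ∨ pump = False
      ¬(¬light) = False
        ¬light = True
Both conjuncts True, so the formula holds.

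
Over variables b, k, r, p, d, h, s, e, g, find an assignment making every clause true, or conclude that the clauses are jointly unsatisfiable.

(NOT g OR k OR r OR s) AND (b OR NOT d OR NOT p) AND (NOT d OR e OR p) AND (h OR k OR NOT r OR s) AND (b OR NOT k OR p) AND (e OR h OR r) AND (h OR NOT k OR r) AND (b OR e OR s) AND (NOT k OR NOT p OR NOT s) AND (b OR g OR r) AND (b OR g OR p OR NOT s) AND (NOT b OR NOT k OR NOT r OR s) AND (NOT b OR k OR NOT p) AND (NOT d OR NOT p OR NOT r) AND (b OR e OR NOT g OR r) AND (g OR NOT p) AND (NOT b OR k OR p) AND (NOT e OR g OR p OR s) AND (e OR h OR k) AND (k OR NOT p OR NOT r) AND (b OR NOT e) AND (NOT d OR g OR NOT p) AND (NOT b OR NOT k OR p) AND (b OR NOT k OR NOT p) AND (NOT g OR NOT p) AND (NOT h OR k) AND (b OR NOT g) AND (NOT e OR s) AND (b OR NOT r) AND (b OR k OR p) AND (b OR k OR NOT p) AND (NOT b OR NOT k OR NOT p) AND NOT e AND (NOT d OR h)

The formula is unsatisfiable.

Case k = True:
  (NOT e) forces e = False.
  If b = True:
    (NOT b OR NOT k OR p) forces p = True.
    clause (NOT b OR NOT k OR NOT p) is falsified.
  If b = False:
    (b OR NOT k OR p) forces p = True.
    clause (b OR NOT k OR NOT p) is falsified.
  Every sub-case reaches a contradiction.
Case k = False:
  (NOT h OR k) forces h = False.
  (e OR h OR k) forces e = True.
  Clause (NOT e) is falsified — contradiction.
Both cases fail, so the formula is unsatisfiable.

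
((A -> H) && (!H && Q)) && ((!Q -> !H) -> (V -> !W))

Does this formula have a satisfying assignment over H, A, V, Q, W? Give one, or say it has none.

H=F; A=F; V=F; Q=T; W=T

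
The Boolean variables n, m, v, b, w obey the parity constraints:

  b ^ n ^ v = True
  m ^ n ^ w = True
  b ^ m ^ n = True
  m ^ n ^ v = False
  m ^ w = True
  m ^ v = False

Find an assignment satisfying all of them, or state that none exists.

n=F; m=T; v=T; b=F; w=F

b ^ n ^ v = F ^ F ^ T = True ✓
m ^ n ^ w = T ^ F ^ F = True ✓
b ^ m ^ n = F ^ T ^ F = True ✓
m ^ n ^ v = T ^ F ^ T = False ✓
m ^ w = T ^ F = True ✓
m ^ v = T ^ T = False ✓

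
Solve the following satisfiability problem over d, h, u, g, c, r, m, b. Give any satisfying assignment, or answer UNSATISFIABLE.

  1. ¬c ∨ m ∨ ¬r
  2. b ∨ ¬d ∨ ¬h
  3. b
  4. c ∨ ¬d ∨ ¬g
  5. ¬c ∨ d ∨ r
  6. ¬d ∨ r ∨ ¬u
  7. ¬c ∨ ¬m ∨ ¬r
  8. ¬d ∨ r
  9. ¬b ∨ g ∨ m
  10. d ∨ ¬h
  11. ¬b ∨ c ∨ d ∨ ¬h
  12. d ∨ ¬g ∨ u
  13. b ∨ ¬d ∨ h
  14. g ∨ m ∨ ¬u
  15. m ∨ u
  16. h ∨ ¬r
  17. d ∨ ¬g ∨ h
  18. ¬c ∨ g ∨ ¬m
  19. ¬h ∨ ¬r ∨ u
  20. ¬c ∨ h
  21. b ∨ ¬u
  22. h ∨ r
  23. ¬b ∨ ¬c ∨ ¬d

d: True; h: True; u: True; g: False; c: False; r: True; m: True; b: True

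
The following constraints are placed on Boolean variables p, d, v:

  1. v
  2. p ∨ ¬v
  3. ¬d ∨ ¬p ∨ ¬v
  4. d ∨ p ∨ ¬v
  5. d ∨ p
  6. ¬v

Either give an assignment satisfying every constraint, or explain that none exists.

Case v = True:
  Clause (¬v) is falsified — contradiction.
Case v = False:
  Clause (v) is falsified — contradiction.
Both cases fail, so the formula is unsatisfiable.

Unsatisfiable — no assignment works.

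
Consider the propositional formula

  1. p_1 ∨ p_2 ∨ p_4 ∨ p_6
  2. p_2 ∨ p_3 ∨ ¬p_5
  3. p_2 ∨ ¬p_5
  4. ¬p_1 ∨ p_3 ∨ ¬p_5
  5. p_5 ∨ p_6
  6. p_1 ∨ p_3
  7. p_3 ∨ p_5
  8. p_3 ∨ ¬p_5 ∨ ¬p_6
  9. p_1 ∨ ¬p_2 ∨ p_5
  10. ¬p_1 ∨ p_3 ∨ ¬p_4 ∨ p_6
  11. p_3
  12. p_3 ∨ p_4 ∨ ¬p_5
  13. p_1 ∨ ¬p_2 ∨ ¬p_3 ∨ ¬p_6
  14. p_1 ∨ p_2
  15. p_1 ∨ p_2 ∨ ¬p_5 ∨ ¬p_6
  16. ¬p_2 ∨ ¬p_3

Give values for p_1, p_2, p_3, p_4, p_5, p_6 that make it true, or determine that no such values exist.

Unit clause (p_3) forces p_3 = True.
In (¬p_2 ∨ ¬p_3) only ¬p_2 is left, so p_2 = False.
In (p_2 ∨ ¬p_5) only ¬p_5 is left, so p_5 = False.
In (p_5 ∨ p_6) only p_6 is left, so p_6 = True.
In (p_1 ∨ p_2) only p_1 is left, so p_1 = True.
Set p_4 = True.
All clauses satisfied.

p_1=T, p_2=F, p_3=T, p_4=T, p_5=F, p_6=T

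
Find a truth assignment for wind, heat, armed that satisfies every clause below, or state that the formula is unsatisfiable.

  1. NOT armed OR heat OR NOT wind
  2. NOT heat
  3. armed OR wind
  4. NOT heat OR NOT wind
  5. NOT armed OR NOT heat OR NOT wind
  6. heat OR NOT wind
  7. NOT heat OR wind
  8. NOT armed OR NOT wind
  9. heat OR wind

The formula is unsatisfiable.

Case heat = True:
  Clause (NOT heat) is falsified — contradiction.
Case heat = False:
  (heat OR NOT wind) forces wind = False.
  Clause (heat OR wind) is falsified — contradiction.
Both cases fail, so the formula is unsatisfiable.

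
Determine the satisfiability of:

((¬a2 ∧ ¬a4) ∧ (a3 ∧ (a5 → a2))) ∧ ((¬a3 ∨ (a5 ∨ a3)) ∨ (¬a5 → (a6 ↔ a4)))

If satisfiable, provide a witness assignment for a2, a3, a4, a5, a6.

a2: False, a3: True, a4: False, a5: False, a6: True

  (¬a2 ∧ ¬a4) ∧ (a3 ∧ (a5 → a2)) = True
    ¬a2 ∧ ¬a4 = True
      ¬a2 = True
      ¬a4 = True
    a3 ∧ (a5 → a2) = True
      a5 → a2 = True
  (¬a3 ∨ (a5 ∨ a3)) ∨ (¬a5 → (a6 ↔ a4)) = True
    ¬a3 ∨ (a5 ∨ a3) = True
      ¬a3 = False
      a5 ∨ a3 = True
    ¬a5 → (a6 ↔ a4) = False
      ¬a5 = True
      a6 ↔ a4 = False
Both conjuncts True, so the formula holds.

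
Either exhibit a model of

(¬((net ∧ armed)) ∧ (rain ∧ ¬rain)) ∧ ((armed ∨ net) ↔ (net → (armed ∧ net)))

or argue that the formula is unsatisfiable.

The formula is unsatisfiable.

Case rain = True: the conjunct ¬rain is False.
Case rain = False: the conjunct rain is False.
Both cases fail — unsatisfiable.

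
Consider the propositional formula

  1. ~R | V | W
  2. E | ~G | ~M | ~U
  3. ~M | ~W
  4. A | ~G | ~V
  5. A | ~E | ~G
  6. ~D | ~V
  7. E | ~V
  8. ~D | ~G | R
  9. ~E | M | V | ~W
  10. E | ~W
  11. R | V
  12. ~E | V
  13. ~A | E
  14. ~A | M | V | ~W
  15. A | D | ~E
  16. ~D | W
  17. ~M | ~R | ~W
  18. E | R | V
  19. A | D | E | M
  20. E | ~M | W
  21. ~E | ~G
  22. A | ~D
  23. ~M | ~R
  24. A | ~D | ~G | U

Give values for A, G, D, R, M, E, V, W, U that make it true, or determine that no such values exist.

A: True; G: False; D: False; R: True; M: False; E: True; V: True; W: False; U: False

Set A = True.
  then (~A | E) forces E = True.
  then (~E | ~G) forces G = False.
  then (~E | V) forces V = True.
  then (~D | ~V) forces D = False.
Set R = True.
  then (~M | ~R) forces M = False.
Set W = False.
Set U = False.
All clauses satisfied.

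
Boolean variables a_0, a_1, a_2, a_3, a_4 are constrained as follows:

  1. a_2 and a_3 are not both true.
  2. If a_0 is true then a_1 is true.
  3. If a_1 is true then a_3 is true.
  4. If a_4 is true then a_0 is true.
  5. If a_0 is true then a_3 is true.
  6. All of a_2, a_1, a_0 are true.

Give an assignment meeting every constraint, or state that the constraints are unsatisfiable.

Case a_1 = True:
  (3) with a_1=T forces a_3 = True.
  (1) with a_3=T forces a_2 = False.
  Constraint (6) is violated (a_2=F) — contradiction.
Case a_1 = False:
  Constraint (6) is violated (a_1=F) — contradiction.
Both cases fail — unsatisfiable.

Unsatisfiable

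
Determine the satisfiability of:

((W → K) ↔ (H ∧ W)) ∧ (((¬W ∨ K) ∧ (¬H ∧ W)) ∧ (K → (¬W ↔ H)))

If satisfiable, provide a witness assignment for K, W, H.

Case W = True: the formula simplifies to (K ↔ H) ∧ ((K ∧ ¬H) ∧ (K → ¬H)).
  H = True: the conjunct ¬H is False.
  H = False: simplifies to ¬K ∧ K.
    K = True: the conjunct ¬K is False.
    K = False: the conjunct K is False.
Case W = False: the conjunct (W → K) ↔ (H ∧ W) becomes (False → K) ↔ (H ∧ False) = False.
Both cases fail — unsatisfiable.

The formula is unsatisfiable.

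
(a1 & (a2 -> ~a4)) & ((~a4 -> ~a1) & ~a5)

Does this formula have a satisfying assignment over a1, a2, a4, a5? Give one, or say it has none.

a1 = True, a2 = False, a4 = True, a5 = False

  a1 & (a2 -> ~a4) = True
    a2 -> ~a4 = True
      ~a4 = False
  (~a4 -> ~a1) & ~a5 = True
    ~a4 -> ~a1 = True
      ~a4 = False
      ~a1 = False
    ~a5 = True
Both conjuncts True, so the formula holds.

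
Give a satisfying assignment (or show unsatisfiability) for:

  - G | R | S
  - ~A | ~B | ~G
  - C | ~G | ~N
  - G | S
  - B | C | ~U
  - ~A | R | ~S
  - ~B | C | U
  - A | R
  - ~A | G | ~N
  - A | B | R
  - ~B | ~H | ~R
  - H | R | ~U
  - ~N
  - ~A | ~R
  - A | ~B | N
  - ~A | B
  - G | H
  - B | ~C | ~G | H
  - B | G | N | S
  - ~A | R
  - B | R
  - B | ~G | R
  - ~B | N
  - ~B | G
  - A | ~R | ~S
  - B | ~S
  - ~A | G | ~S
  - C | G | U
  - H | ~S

Unit clause (~N) forces N = False.
In (~B | N) only ~B is left, so B = False.
In (B | ~S) only ~S is left, so S = False.
In (G | S) only G is left, so G = True.
In (~A | B) only ~A is left, so A = False.
In (B | R) only R is left, so R = True.
Set C = False.
  then (B | C | ~U) forces U = False.
Set H = False.
All clauses satisfied.

C = False; B = False; H = False; R = True; N = False; S = False; G = True; U = False; A = False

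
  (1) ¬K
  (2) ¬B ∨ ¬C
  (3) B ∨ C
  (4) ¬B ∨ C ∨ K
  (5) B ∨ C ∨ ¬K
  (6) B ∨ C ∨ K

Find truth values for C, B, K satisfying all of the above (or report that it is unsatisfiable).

C = True, B = False, K = False

Unit clause (¬K) forces K = False.
Try C = False:
  (B ∨ C) forces B = True.
  clause (¬B ∨ C ∨ K) is falsified — backtrack.
So C = True.
  then (¬B ∨ ¬C) forces B = False.
Check each clause:
  (¬K): ¬K holds.
  (¬B ∨ ¬C): ¬B holds.
  (B ∨ C): C holds.
  (¬B ∨ C ∨ K): ¬B holds.
  (B ∨ C ∨ ¬K): C holds.
  (B ∨ C ∨ K): C holds.
All clauses satisfied.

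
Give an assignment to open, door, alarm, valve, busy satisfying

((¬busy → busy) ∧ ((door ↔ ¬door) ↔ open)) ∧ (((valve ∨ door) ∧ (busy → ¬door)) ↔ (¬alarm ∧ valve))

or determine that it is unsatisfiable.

open=F, door=F, alarm=T, valve=F, busy=T

  (¬busy → busy) ∧ ((door ↔ ¬door) ↔ open) = True
    ¬busy → busy = True
      ¬busy = False
    (door ↔ ¬door) ↔ open = True
      door ↔ ¬door = False
        ¬door = True
  ((valve ∨ door) ∧ (busy → ¬door)) ↔ (¬alarm ∧ valve) = True
    (valve ∨ door) ∧ (busy → ¬door) = False
      valve ∨ door = False
      busy → ¬door = True
        ¬door = True
    ¬alarm ∧ valve = False
      ¬alarm = False
Both conjuncts True, so the formula holds.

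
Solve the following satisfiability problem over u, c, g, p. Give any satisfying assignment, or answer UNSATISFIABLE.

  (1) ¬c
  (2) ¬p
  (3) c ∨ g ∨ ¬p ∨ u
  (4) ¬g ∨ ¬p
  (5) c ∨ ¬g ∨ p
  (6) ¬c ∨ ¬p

Unit clause (¬c) forces c = False.
Unit clause (¬p) forces p = False.
In (c ∨ ¬g ∨ p) only ¬g is left, so g = False.
Set u = False.
Check each clause:
  (¬c): ¬c holds.
  (¬p): ¬p holds.
  (c ∨ g ∨ ¬p ∨ u): ¬p holds.
  (¬g ∨ ¬p): ¬g holds.
  (c ∨ ¬g ∨ p): ¬g holds.
  (¬c ∨ ¬p): ¬c holds.
All clauses satisfied.

u = False, c = False, g = False, p = False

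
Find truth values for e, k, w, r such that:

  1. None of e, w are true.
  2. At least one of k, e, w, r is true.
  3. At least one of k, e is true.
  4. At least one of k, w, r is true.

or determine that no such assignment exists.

e=F, k=T, w=F, r=F

  (1) {e, w}: 0 true — none ✓
  (2) {k, e, w, r}: 1 true — at least one ✓
  (3) {k, e}: 1 true — at least one ✓
  (4) {k, w, r}: 1 true — at least one ✓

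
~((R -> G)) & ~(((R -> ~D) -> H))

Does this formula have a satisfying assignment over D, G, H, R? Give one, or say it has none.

D = False, G = False, H = False, R = True

  ~((R -> G)) = True
    R -> G = False
  ~(((R -> ~D) -> H)) = True
    (R -> ~D) -> H = False
      R -> ~D = True
        ~D = True
Both conjuncts True, so the formula holds.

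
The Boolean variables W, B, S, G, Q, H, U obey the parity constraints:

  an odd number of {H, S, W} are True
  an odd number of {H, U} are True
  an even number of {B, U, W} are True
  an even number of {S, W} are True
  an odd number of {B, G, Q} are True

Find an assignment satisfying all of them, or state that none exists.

W = False, B = False, S = False, G = True, Q = False, H = True, U = False

{H, S, W}: 1 true → odd ✓
{H, U}: 1 true → odd ✓
{B, U, W}: 0 true → even ✓
{S, W}: 0 true → even ✓
{B, G, Q}: 1 true → odd ✓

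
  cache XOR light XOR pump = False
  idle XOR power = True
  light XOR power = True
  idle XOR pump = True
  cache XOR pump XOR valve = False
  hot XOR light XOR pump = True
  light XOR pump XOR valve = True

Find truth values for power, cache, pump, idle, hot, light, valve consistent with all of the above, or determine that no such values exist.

power = True; cache = True; pump = True; idle = False; hot = False; light = False; valve = False

cache XOR light XOR pump = T XOR F XOR T = False ✓
idle XOR power = F XOR T = True ✓
light XOR power = F XOR T = True ✓
idle XOR pump = F XOR T = True ✓
cache XOR pump XOR valve = T XOR T XOR F = False ✓
hot XOR light XOR pump = F XOR F XOR T = True ✓
light XOR pump XOR valve = F XOR T XOR F = True ✓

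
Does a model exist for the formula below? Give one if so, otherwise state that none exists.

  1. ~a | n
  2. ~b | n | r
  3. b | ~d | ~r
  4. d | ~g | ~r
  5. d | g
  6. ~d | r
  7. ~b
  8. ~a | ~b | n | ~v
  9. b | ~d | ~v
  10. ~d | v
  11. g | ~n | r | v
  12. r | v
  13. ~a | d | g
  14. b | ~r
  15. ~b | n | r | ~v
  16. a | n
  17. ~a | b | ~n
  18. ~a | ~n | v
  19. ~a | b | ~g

b = False, n = True, d = False, g = True, a = False, v = True, r = False

Unit clause (~b) forces b = False.
In (b | ~r) only ~r is left, so r = False.
In (~d | r) only ~d is left, so d = False.
In (r | v) only v is left, so v = True.
In (d | g) only g is left, so g = True.
In (~a | b | ~g) only ~a is left, so a = False.
In (a | n) only n is left, so n = True.
All clauses satisfied.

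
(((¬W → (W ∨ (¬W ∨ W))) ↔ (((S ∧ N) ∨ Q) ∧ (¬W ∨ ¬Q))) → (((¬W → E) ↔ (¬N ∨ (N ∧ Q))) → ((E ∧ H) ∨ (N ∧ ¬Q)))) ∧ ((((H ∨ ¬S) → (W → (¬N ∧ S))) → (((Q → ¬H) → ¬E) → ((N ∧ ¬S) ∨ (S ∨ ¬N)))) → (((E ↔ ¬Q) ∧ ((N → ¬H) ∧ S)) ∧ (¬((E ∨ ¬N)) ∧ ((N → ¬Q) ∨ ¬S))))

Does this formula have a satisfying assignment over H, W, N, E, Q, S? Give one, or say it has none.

Unsatisfiable — no assignment works.

The conjunct (((H ∨ ¬S) → (W → (¬N ∧ S))) → (((Q → ¬H) → ¬E) → ((N ∧ ¬S) ∨ (S ∨ ¬N)))) → (((E ↔ ¬Q) ∧ ((N → ¬H) ∧ S)) ∧ (¬((E ∨ ¬N)) ∧ ((N → ¬Q) ∨ ¬S))) is unsatisfiable on its own:
  S = True: simplifies to ((E ↔ ¬Q) ∧ (N → ¬H)) ∧ (¬((E ∨ ¬N)) ∧ (N → ¬Q)).
    N = True: simplifies to ((E ↔ ¬Q) ∧ ¬H) ∧ (¬E ∧ ¬Q).
      E = True: the conjunct ¬E is False.
      E = False: simplifies to (Q ∧ ¬H) ∧ ¬Q.
        Q = True: the conjunct ¬Q is False.
        Q = False: the conjunct Q is False.
    N = False: the conjunct ¬((E ∨ ¬N)) becomes ¬((E ∨ True)) = False.
  S = False: simplifies to ¬((¬W → (((Q → ¬H) → ¬E) → (N ∨ ¬N)))).
    N = True: this becomes ¬((¬W → True)) = False.
    N = False: this becomes ¬((¬W → True)) = False.
So the whole conjunction is unsatisfiable.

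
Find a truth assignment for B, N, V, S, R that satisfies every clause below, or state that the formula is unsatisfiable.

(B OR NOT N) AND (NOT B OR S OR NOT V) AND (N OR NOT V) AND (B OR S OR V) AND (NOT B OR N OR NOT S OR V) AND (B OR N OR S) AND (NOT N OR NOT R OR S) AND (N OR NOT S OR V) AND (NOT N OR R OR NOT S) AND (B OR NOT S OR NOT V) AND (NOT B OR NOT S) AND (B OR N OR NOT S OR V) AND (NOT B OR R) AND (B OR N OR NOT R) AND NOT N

Unit clause (NOT N) forces N = False.
In (N OR NOT V) only NOT V is left, so V = False.
In (N OR NOT S OR V) only NOT S is left, so S = False.
In (B OR S OR V) only B is left, so B = True.
In (NOT B OR R) only R is left, so R = True.
All clauses satisfied.

B=T, N=F, V=F, S=F, R=T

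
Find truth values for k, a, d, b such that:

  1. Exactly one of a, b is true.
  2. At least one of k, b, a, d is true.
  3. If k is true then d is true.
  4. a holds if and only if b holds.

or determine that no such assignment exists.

Case a = True:
  (1) with a=T forces b = False.
  Constraint (4) is violated (a=T, b=F) — contradiction.
Case a = False:
  (1) with a=F forces b = True.
  Constraint (4) is violated (a=F, b=T) — contradiction.
Both cases fail — unsatisfiable.

UNSATISFIABLE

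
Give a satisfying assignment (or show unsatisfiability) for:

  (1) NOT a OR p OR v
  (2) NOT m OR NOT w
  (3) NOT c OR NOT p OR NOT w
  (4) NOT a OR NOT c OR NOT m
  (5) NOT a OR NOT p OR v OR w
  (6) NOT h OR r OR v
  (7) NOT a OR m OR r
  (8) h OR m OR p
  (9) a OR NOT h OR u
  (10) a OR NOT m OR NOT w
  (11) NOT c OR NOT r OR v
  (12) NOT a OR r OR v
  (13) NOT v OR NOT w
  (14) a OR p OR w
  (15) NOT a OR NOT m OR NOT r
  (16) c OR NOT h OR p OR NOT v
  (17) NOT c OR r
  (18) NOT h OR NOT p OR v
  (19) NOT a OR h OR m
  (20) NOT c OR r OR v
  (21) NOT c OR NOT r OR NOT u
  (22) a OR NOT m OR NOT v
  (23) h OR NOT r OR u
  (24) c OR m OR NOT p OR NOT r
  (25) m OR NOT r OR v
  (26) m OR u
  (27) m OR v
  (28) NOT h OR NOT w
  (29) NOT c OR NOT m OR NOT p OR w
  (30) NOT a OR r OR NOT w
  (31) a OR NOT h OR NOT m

h: False, u: True, v: False, m: True, c: False, p: True, r: False, a: False, w: False

Set h = False.
Set u = True.
Set v = False.
  then (m OR v) forces m = True.
  then (NOT m OR NOT w) forces w = False.
Set c = False.
Try p = False:
  (NOT a OR p OR v) forces a = False.
  clause (a OR p OR w) is falsified — backtrack.
So p = True.
  then (NOT a OR NOT p OR v OR w) forces a = False.
Set r = False.
All clauses satisfied.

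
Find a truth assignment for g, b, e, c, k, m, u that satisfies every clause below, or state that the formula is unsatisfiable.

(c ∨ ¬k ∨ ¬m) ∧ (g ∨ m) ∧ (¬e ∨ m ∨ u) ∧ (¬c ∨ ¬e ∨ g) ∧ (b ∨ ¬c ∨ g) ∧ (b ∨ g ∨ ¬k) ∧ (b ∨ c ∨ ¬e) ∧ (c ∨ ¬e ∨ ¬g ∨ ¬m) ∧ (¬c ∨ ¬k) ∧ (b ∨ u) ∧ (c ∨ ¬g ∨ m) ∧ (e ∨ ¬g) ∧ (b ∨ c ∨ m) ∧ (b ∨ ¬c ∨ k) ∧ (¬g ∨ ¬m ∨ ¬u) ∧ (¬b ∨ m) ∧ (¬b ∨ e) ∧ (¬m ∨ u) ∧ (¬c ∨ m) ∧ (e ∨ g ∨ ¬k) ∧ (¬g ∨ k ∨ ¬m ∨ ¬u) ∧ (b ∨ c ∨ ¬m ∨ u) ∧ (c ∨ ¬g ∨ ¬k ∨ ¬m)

g=F, b=T, e=T, c=F, k=F, m=T, u=T

Set g = False.
  then (g ∨ m) forces m = True.
  then (¬m ∨ u) forces u = True.
Set b = True.
  then (¬b ∨ e) forces e = True.
  then (¬c ∨ ¬e ∨ g) forces c = False.
  then (c ∨ ¬k ∨ ¬m) forces k = False.
All clauses satisfied.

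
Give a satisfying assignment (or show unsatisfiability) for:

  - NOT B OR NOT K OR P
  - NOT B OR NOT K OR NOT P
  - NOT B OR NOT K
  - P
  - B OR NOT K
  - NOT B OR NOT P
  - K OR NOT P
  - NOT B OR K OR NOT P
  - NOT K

The formula is unsatisfiable.

Case K = True:
  Clause (NOT K) is falsified — contradiction.
Case K = False:
  (P) forces P = True.
  Clause (K OR NOT P) is falsified — contradiction.
Both cases fail, so the formula is unsatisfiable.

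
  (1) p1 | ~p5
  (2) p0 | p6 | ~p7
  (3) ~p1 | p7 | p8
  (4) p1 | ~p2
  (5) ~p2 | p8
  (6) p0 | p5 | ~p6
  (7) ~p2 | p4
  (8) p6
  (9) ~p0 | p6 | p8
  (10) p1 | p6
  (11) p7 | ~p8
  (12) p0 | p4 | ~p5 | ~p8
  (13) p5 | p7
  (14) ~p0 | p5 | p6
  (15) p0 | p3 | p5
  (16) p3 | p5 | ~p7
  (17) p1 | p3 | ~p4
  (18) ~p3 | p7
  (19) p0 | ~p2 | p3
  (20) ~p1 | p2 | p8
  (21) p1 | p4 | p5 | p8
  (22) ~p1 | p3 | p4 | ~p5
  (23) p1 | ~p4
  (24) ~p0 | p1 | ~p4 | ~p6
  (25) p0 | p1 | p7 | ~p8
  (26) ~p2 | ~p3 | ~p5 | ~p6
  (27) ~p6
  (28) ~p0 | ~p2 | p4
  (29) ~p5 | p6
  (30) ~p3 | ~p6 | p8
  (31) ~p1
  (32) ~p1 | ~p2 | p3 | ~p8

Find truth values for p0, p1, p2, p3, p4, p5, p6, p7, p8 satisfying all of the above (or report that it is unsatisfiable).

Case p6 = True:
  Clause (~p6) is falsified — contradiction.
Case p6 = False:
  Clause (p6) is falsified — contradiction.
Both cases fail, so the formula is unsatisfiable.

No satisfying assignment exists.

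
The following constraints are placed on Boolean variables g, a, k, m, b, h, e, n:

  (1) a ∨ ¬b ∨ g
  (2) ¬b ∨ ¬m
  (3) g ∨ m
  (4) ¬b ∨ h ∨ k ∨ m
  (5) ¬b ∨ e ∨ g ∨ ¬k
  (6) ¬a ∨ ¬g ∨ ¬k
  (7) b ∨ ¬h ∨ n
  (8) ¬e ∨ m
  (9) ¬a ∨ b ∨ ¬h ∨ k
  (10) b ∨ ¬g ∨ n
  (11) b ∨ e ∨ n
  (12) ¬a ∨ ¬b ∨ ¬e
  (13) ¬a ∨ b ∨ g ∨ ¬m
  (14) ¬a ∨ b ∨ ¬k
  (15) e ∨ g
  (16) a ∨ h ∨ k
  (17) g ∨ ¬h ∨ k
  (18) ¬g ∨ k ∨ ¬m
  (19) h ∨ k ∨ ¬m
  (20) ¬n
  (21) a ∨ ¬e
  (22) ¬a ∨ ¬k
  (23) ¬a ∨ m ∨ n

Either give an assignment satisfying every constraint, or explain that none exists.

Unit clause (¬n) forces n = False.
Set g = True.
  then (b ∨ ¬g ∨ n) forces b = True.
  then (¬b ∨ ¬m) forces m = False.
  then (¬e ∨ m) forces e = False.
  then (¬a ∨ m ∨ n) forces a = False.
Set k = True.
Set h = False.
All clauses satisfied.

g = True, a = False, k = True, m = False, b = True, h = False, e = False, n = False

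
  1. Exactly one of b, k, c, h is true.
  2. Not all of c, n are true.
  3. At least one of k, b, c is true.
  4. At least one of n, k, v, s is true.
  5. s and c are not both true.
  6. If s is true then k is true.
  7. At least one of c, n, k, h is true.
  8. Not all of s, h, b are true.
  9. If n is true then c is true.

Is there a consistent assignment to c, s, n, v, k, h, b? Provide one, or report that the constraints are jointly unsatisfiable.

c = False; s = False; n = False; v = False; k = True; h = False; b = False

  (1) {b, k, c, h}: 1 true — exactly one ✓
  (2) {c, n}: 0/2 true — not all ✓
  (3) {k, b, c}: 1 true — at least one ✓
  (4) {n, k, v, s}: 1 true — at least one ✓
  (5) s=F, c=F — not both ✓
  (6) s=F ⇒ k: vacuous ✓
  (7) {c, n, k, h}: 1 true — at least one ✓
  (8) {s, h, b}: 0/3 true — not all ✓
  (9) n=F ⇒ c: vacuous ✓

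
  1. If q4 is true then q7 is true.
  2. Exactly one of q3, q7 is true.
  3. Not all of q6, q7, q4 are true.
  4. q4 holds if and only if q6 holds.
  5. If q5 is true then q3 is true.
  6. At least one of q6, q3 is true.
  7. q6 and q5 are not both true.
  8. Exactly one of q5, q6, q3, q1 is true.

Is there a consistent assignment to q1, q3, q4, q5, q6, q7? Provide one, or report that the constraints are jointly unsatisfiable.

q1 = False, q3 = True, q4 = False, q5 = False, q6 = False, q7 = False

  (1) q4=F ⇒ q7: vacuous ✓
  (2) {q3, q7}: 1 true — exactly one ✓
  (3) {q6, q7, q4}: 0/3 true — not all ✓
  (4) q4=F, q6=F — same ✓
  (5) q5=F ⇒ q3: vacuous ✓
  (6) {q6, q3}: 1 true — at least one ✓
  (7) q6=F, q5=F — not both ✓
  (8) {q5, q6, q3, q1}: 1 true — exactly one ✓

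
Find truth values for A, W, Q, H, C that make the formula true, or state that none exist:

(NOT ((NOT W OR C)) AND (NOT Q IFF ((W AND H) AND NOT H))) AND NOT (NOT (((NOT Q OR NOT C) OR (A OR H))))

A = True; W = True; Q = True; H = False; C = False

  NOT ((NOT W OR C)) AND (NOT Q IFF ((W AND H) AND NOT H)) = True
    NOT ((NOT W OR C)) = True
      NOT W OR C = False
        NOT W = False
    NOT Q IFF ((W AND H) AND NOT H) = True
      NOT Q = False
      (W AND H) AND NOT H = False
        W AND H = False
        NOT H = True
  NOT (NOT (((NOT Q OR NOT C) OR (A OR H)))) = True
    NOT (((NOT Q OR NOT C) OR (A OR H))) = False
      (NOT Q OR NOT C) OR (A OR H) = True
        NOT Q OR NOT C = True
          NOT Q = False
          NOT C = True
        A OR H = True
Both conjuncts True, so the formula holds.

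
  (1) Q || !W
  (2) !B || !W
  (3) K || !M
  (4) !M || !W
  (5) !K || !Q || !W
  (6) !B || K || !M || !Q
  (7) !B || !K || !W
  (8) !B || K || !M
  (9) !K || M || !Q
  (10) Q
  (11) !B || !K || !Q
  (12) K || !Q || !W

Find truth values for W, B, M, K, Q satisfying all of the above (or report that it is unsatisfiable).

Unit clause (Q) forces Q = True.
Set W = False.
Set B = True.
  then (!B || !K || !Q) forces K = False.
  then (K || !M) forces M = False.
All clauses satisfied.

W = False, B = True, M = False, K = False, Q = True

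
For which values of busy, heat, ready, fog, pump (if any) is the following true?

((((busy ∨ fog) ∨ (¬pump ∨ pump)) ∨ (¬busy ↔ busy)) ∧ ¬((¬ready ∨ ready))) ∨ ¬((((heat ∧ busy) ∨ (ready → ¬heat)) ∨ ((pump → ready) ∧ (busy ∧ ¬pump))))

busy=F, heat=T, ready=T, fog=T, pump=T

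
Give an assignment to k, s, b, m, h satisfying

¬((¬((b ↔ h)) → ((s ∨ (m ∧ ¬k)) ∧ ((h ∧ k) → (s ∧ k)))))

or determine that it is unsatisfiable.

k=F, s=F, b=F, m=F, h=T

  ¬((¬((b ↔ h)) → ((s ∨ (m ∧ ¬k)) ∧ ((h ∧ k) → (s ∧ k))))) = True
    ¬((b ↔ h)) → ((s ∨ (m ∧ ¬k)) ∧ ((h ∧ k) → (s ∧ k))) = False
      ¬((b ↔ h)) = True
        b ↔ h = False
      (s ∨ (m ∧ ¬k)) ∧ ((h ∧ k) → (s ∧ k)) = False
        s ∨ (m ∧ ¬k) = False
          m ∧ ¬k = False
            ¬k = True
        (h ∧ k) → (s ∧ k) = True
          h ∧ k = False
          s ∧ k = False
The formula evaluates to True.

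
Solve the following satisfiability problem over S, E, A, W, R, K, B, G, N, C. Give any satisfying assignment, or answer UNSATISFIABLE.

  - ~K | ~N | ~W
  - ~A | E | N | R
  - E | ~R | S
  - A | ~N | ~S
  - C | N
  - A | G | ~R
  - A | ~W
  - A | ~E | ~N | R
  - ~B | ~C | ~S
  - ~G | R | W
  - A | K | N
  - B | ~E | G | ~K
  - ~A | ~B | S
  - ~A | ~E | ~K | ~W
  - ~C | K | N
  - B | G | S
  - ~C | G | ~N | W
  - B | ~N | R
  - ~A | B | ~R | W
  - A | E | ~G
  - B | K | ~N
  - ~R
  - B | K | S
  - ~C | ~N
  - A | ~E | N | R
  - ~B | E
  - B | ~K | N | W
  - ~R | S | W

S=T, E=T, A=T, W=F, R=F, K=F, B=T, G=F, N=T, C=F

Unit clause (~R) forces R = False.
Set S = True.
Set E = True.
Try A = False:
  (A | ~N | ~S) forces N = False.
  clause (A | ~E | N | R) is falsified — backtrack.
So A = True.
Set W = False.
  then (~G | R | W) forces G = False.
Set K = False.
Set B = True.
  then (~B | ~C | ~S) forces C = False.
  then (C | N) forces N = True.
All clauses satisfied.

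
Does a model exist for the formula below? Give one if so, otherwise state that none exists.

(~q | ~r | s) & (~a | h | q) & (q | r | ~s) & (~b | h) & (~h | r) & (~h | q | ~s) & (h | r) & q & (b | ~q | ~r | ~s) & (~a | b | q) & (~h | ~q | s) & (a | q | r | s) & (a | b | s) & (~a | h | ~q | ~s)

q = True, s = True, r = True, h = True, b = True, a = False

Unit clause (q) forces q = True.
Try s = False:
  (~q | ~r | s) forces r = False.
  (~h | r) forces h = False.
  clause (h | r) is falsified — backtrack.
So s = True.
Set r = True.
  then (b | ~q | ~r | ~s) forces b = True.
  then (~b | h) forces h = True.
Set a = False.
All clauses satisfied.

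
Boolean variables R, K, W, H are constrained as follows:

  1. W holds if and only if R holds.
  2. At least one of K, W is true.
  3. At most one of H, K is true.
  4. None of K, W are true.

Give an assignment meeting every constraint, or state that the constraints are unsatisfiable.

No satisfying assignment exists.

Case K = True:
  Constraint (4) is violated (K=T) — contradiction.
Case K = False:
  (2) with K=F forces W = True.
  Constraint (4) is violated (W=T) — contradiction.
Both cases fail — unsatisfiable.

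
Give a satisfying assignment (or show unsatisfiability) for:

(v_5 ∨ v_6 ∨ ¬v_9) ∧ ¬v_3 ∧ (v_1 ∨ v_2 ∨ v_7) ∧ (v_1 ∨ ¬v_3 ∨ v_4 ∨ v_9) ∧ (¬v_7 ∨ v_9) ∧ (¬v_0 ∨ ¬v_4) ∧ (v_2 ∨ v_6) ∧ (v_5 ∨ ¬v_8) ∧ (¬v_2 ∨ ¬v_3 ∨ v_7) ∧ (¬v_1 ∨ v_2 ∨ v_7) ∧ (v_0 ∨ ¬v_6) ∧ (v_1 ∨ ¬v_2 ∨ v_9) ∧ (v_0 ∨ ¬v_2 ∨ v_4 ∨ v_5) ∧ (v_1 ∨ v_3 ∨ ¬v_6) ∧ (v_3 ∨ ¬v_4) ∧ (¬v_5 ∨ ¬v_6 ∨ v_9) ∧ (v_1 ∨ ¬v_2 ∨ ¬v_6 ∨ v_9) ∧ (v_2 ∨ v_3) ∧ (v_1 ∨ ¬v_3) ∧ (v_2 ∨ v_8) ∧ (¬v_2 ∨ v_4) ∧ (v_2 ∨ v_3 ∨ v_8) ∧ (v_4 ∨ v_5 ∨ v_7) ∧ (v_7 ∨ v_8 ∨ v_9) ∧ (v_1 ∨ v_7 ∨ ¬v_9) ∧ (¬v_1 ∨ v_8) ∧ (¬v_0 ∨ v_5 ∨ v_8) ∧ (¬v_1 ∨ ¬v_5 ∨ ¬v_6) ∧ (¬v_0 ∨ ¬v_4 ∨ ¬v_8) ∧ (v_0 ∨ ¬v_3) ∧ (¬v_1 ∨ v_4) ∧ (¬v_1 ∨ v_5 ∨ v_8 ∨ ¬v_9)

Unsatisfiable

Case v_3 = True:
  Clause (¬v_3) is falsified — contradiction.
Case v_3 = False:
  (v_3 ∨ ¬v_4) forces v_4 = False.
  (v_2 ∨ v_3) forces v_2 = True.
  Clause (¬v_2 ∨ v_4) is falsified — contradiction.
Both cases fail, so the formula is unsatisfiable.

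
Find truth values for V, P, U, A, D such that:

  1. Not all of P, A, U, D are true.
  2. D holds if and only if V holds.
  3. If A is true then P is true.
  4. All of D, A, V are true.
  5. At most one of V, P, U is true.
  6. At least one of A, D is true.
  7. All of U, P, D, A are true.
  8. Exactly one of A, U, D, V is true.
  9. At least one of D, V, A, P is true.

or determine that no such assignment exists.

Case U = True:
  (4) forces D = True.
  Constraint (8) is violated (U=T, D=T) — contradiction.
Case U = False:
  Constraint (7) is violated (U=F) — contradiction.
Both cases fail — unsatisfiable.

UNSATISFIABLE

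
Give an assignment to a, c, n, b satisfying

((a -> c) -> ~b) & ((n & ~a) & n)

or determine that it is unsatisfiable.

a = False, c = True, n = True, b = False

  (a -> c) -> ~b = True
    a -> c = True
    ~b = True
  (n & ~a) & n = True
    n & ~a = True
      ~a = True
Both conjuncts True, so the formula holds.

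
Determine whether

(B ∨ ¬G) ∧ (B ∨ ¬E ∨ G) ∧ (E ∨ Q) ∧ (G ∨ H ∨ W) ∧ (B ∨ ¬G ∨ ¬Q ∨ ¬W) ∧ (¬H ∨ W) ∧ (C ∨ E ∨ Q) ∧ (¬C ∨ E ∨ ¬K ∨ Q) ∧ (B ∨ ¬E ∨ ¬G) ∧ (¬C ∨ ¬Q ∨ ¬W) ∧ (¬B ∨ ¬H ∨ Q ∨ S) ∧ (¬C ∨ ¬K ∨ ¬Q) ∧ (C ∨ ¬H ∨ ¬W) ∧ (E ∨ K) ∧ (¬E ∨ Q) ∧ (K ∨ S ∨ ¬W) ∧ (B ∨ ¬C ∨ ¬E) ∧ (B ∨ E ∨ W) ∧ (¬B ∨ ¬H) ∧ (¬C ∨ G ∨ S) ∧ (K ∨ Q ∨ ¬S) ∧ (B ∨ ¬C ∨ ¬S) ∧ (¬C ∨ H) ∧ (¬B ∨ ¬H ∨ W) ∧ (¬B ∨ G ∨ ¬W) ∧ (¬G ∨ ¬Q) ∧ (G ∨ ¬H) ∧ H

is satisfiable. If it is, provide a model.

Unsatisfiable

Case Q = True:
  (¬G ∨ ¬Q) forces G = False.
  (G ∨ ¬H) forces H = False.
  Clause (H) is falsified — contradiction.
Case Q = False:
  (E ∨ Q) forces E = True.
  Clause (¬E ∨ Q) is falsified — contradiction.
Both cases fail, so the formula is unsatisfiable.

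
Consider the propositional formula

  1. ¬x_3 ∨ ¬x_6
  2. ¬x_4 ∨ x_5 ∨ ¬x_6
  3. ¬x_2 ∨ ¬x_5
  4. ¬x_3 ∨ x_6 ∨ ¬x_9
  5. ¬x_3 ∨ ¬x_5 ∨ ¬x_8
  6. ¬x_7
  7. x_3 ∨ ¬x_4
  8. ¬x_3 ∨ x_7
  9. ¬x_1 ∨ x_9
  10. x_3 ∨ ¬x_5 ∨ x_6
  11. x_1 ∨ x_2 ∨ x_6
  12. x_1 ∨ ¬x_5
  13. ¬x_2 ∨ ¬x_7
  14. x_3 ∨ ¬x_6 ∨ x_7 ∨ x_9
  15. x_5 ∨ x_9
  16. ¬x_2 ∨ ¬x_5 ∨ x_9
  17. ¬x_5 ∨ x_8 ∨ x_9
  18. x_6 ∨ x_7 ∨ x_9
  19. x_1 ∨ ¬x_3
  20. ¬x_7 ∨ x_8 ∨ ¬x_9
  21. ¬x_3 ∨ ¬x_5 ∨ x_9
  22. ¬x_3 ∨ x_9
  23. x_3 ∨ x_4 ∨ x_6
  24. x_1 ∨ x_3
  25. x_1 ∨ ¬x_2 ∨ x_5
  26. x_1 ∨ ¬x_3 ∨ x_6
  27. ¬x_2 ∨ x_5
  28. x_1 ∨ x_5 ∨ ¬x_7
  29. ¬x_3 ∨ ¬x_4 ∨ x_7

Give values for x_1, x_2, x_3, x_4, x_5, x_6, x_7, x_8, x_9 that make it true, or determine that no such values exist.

Unit clause (¬x_7) forces x_7 = False.
In (¬x_3 ∨ x_7) only ¬x_3 is left, so x_3 = False.
In (x_1 ∨ x_3) only x_1 is left, so x_1 = True.
In (x_3 ∨ ¬x_4) only ¬x_4 is left, so x_4 = False.
In (¬x_1 ∨ x_9) only x_9 is left, so x_9 = True.
In (x_3 ∨ x_4 ∨ x_6) only x_6 is left, so x_6 = True.
Try x_2 = True:
  (¬x_2 ∨ ¬x_5) forces x_5 = False.
  clause (¬x_2 ∨ x_5) is falsified — backtrack.
So x_2 = False.
Set x_5 = False.
Set x_8 = False.
All clauses satisfied.

x_1: True; x_2: False; x_3: False; x_4: False; x_5: False; x_6: True; x_7: False; x_8: False; x_9: True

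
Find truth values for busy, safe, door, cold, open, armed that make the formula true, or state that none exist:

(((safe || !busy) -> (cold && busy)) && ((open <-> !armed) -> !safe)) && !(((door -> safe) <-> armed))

busy = True, safe = False, door = False, cold = True, open = True, armed = False

  ((safe || !busy) -> (cold && busy)) && ((open <-> !armed) -> !safe) = True
    (safe || !busy) -> (cold && busy) = True
      safe || !busy = False
        !busy = False
      cold && busy = True
    (open <-> !armed) -> !safe = True
      open <-> !armed = True
        !armed = True
      !safe = True
  !(((door -> safe) <-> armed)) = True
    (door -> safe) <-> armed = False
      door -> safe = True
Both conjuncts True, so the formula holds.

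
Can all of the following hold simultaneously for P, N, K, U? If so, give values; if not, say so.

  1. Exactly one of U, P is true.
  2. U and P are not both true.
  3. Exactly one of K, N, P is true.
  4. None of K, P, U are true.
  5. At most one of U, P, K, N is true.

Unsatisfiable

Case P = True:
  Constraint (4) is violated (P=T) — contradiction.
Case P = False:
  (1) with P=F forces U = True.
  Constraint (4) is violated (U=T) — contradiction.
Both cases fail — unsatisfiable.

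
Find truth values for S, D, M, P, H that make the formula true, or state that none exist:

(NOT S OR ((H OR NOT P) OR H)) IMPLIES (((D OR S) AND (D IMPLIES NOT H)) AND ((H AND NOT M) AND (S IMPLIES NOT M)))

S = True, D = True, M = True, P = True, H = False

  (NOT S OR ((H OR NOT P) OR H)) IMPLIES (((D OR S) AND (D IMPLIES NOT H)) AND ((H AND NOT M) AND (S IMPLIES NOT M))) = True
    NOT S OR ((H OR NOT P) OR H) = False
      NOT S = False
      (H OR NOT P) OR H = False
        H OR NOT P = False
          NOT P = False
    ((D OR S) AND (D IMPLIES NOT H)) AND ((H AND NOT M) AND (S IMPLIES NOT M)) = False
      (D OR S) AND (D IMPLIES NOT H) = True
        D OR S = True
        D IMPLIES NOT H = True
          NOT H = True
      (H AND NOT M) AND (S IMPLIES NOT M) = False
        H AND NOT M = False
          NOT M = False
        S IMPLIES NOT M = False
          NOT M = False
The formula evaluates to True.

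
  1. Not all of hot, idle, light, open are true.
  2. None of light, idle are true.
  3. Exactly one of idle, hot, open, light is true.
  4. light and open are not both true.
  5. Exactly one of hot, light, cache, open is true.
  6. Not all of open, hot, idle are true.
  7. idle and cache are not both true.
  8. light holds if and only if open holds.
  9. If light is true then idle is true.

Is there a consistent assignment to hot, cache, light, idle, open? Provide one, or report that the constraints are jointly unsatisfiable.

hot: True, cache: False, light: False, idle: False, open: False

  (1) {hot, idle, light, open}: 1/4 true — not all ✓
  (2) {light, idle}: 0 true — none ✓
  (3) {idle, hot, open, light}: 1 true — exactly one ✓
  (4) light=F, open=F — not both ✓
  (5) {hot, light, cache, open}: 1 true — exactly one ✓
  (6) {open, hot, idle}: 1/3 true — not all ✓
  (7) idle=F, cache=F — not both ✓
  (8) light=F, open=F — same ✓
  (9) light=F ⇒ idle: vacuous ✓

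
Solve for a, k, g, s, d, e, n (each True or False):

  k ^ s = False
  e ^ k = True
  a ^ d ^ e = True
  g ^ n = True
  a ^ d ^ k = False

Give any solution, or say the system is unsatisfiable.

a: True, k: False, g: False, s: False, d: True, e: True, n: True

k ^ s = F ^ F = False ✓
e ^ k = T ^ F = True ✓
a ^ d ^ e = T ^ T ^ T = True ✓
g ^ n = F ^ T = True ✓
a ^ d ^ k = T ^ T ^ F = False ✓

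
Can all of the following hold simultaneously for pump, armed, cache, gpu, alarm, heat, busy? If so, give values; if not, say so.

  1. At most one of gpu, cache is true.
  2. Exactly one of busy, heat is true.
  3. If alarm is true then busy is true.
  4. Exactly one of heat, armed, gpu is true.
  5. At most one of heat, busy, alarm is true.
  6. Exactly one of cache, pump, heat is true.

pump: False; armed: True; cache: True; gpu: False; alarm: False; heat: False; busy: True

  (1) {gpu, cache}: 1 true — at most one ✓
  (2) {busy, heat}: 1 true — exactly one ✓
  (3) alarm=F ⇒ busy: vacuous ✓
  (4) {heat, armed, gpu}: 1 true — exactly one ✓
  (5) {heat, busy, alarm}: 1 true — at most one ✓
  (6) {cache, pump, heat}: 1 true — exactly one ✓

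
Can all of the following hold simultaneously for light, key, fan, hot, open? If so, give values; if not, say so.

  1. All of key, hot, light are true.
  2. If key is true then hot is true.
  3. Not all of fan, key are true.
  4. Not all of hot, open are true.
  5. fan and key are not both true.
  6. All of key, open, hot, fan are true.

Unsatisfiable — no assignment works.

Case fan = True:
  (1) forces key = True.
  Constraint (3) is violated (fan=T, key=T) — contradiction.
Case fan = False:
  Constraint (6) is violated (fan=F) — contradiction.
Both cases fail — unsatisfiable.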